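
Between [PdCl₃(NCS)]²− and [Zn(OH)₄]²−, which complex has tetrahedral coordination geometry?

[Zn(OH)₄]²−

For [PdCl₃(NCS)]²−: Summing ligand charges against the −2 overall charge gives an oxidation state of +2 for palladium. Palladium is a group-10 element; Pd(II) is therefore d⁸. A 4d d⁸ ion has a large crystal-field splitting; square planar leaves the high-energy d_{x²−y²} orbital empty and maximises CFSE. → square planar.
For [Zn(OH)₄]²−: Ligand charges: each hydroxide is −1. With an overall charge of −2 the zinc centre must be in the +2 oxidation state. Group 12 minus oxidation state 2 gives a d¹⁰ configuration. A d¹⁰ ion has no crystal-field stabilisation preference between square planar and tetrahedral, so four ligands adopt the sterically favoured tetrahedral geometry. → tetrahedral.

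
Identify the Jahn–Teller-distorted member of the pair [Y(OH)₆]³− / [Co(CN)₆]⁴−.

[Y(OH)₆]³−: Ligand charges: each hydroxide is −1. With an overall charge of −3 the yttrium centre must be in the +3 oxidation state. Y sits in group 3, so the d-electron count is 3 − 3 = 0. The d⁰ configuration leaves the e_g set evenly filled (or empty) — no strong Jahn–Teller driving force.
[Co(CN)₆]⁴−: Summing ligand charges against the −4 overall charge gives an oxidation state of +2 for cobalt. Co sits in group 9, so the d-electron count is 9 − 2 = 7. Cyanide is a strong-field ligand (high in the spectrochemical series) for a first-row metal, so the complex is low-spin. The t₂g⁶e_g¹ (low-spin) configuration has an unevenly filled e_g set; the Jahn–Teller theorem predicts a tetragonal distortion (typically axial elongation) to lift the degeneracy.

[Co(CN)₆]⁴−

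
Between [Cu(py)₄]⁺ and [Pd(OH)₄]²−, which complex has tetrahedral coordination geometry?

[Cu(py)₄]⁺

For [Cu(py)₄]⁺: Pyridine is neutral; balancing the +1 overall charge requires Cu(I). Copper is a group-11 element; Cu(I) is therefore d¹⁰. A d¹⁰ ion has no crystal-field stabilisation preference between square planar and tetrahedral, so four ligands adopt the sterically favoured tetrahedral geometry. → tetrahedral.
For [Pd(OH)₄]²−: Each hydroxide is −1; balancing the −2 overall charge requires Pd(II). Palladium is a group-10 element; Pd(II) is therefore d⁸. A 4d d⁸ ion has a large crystal-field splitting; square planar leaves the high-energy d_{x²−y²} orbital empty and maximises CFSE. → square planar.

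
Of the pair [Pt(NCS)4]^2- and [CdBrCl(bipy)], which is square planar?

For [Pt(NCS)4]^2-: Summing ligand charges against the −2 overall charge gives an oxidation state of +2 for platinum. Group 10 minus oxidation state 2 gives a d⁸ configuration. A 5d d⁸ ion has a large crystal-field splitting; square planar leaves the high-energy d_{x²−y²} orbital empty and maximises CFSE. → square planar.
For [CdBrCl(bipy)]: Each bromide is −1; each chloride is −1; 2,2′-bipyridine is neutral; balancing the 0 overall charge requires Cd(II). Cd sits in group 12, so the d-electron count is 12 − 2 = 10. A d¹⁰ ion has no crystal-field stabilisation preference between square planar and tetrahedral, so four ligands adopt the sterically favoured tetrahedral geometry. → tetrahedral.

[Pt(NCS)4]^2-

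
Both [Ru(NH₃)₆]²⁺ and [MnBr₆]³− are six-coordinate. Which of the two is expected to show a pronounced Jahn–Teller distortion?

[Ru(NH₃)₆]²⁺: Summing ligand charges against the +2 overall charge gives an oxidation state of +2 for ruthenium. Group 8 minus oxidation state 2 gives a d⁶ configuration. A 4d ion has a large Δₒ and is invariably low-spin. The d⁶ configuration leaves the e_g set evenly filled (or empty) — no strong Jahn–Teller driving force.
[MnBr₆]³−: Summing ligand charges against the −3 overall charge gives an oxidation state of +3 for manganese. Group 7 minus oxidation state 3 gives a d⁴ configuration. Bromide is a weak-field ligand for a first-row metal, so the complex is high-spin. The t₂g³e_g¹ (high-spin) configuration has an unevenly filled e_g set; the Jahn–Teller theorem predicts a tetragonal distortion (typically axial elongation) to lift the degeneracy.

[MnBr₆]³−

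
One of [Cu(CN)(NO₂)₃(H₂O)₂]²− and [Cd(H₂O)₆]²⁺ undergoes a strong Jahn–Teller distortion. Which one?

[Cu(CN)(NO₂)₃(H₂O)₂]²−

[Cu(CN)(NO₂)₃(H₂O)₂]²−: Summing ligand charges against the −2 overall charge gives an oxidation state of +2 for copper. Copper is a group-11 element; Cu(II) is therefore d⁹. The t₂g⁶e_g³ configuration has an unevenly filled e_g set; the Jahn–Teller theorem predicts a tetragonal distortion (typically axial elongation) to lift the degeneracy.
[Cd(H₂O)₆]²⁺: Water is neutral; balancing the +2 overall charge requires Cd(II). Cd sits in group 12, so the d-electron count is 12 − 2 = 10. The d¹⁰ configuration leaves the e_g set evenly filled (or empty) — no strong Jahn–Teller driving force.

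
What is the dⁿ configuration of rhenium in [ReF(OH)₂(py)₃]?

Ligand charges: each fluoride is −1; each hydroxide is −1; pyridine is neutral. With an overall charge of 0 the rhenium centre must be in the +3 oxidation state.
Re sits in group 7, so the d-electron count is 7 − 3 = 4.

d⁴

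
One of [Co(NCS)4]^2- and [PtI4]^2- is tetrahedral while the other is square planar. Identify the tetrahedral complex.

[Co(NCS)4]^2-

For [Co(NCS)4]^2-: Summing ligand charges against the −2 overall charge gives an oxidation state of +2 for cobalt. Group 9 minus oxidation state 2 gives a d⁷ configuration. For a high-spin 3d d⁷ ion with weak-field ligands the small Δₜ gives little square-planar CFSE advantage, so four ligands adopt the sterically favoured tetrahedral geometry. → tetrahedral.
For [PtI4]^2-: Summing ligand charges against the −2 overall charge gives an oxidation state of +2 for platinum. Group 10 minus oxidation state 2 gives a d⁸ configuration. A 5d d⁸ ion has a large crystal-field splitting; square planar leaves the high-energy d_{x²−y²} orbital empty and maximises CFSE. → square planar.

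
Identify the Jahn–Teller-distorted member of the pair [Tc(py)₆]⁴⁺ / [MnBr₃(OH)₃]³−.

[MnBr₃(OH)₃]³−

[Tc(py)₆]⁴⁺: Ligand charges: pyridine is neutral. With an overall charge of +4 the technetium centre must be in the +4 oxidation state. Tc sits in group 7, so the d-electron count is 7 − 4 = 3. The d³ configuration leaves the e_g set evenly filled (or empty) — no strong Jahn–Teller driving force.
[MnBr₃(OH)₃]³−: Summing ligand charges against the −3 overall charge gives an oxidation state of +3 for manganese. Group 7 minus oxidation state 3 gives a d⁴ configuration. Bromide and hydroxide are weak-field ligands for a first-row metal, so the complex is high-spin. The t₂g³e_g¹ (high-spin) configuration has an unevenly filled e_g set; the Jahn–Teller theorem predicts a tetragonal distortion (typically axial elongation) to lift the degeneracy.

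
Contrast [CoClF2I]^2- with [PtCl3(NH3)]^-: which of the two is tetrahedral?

[CoClF2I]^2-

For [CoClF2I]^2-: Each chloride is −1; each fluoride is −1; each iodide is −1; balancing the −2 overall charge requires Co(II). Co sits in group 9, so the d-electron count is 9 − 2 = 7. For a high-spin 3d d⁷ ion with weak-field ligands the small Δₜ gives little square-planar CFSE advantage, so four ligands adopt the sterically favoured tetrahedral geometry. → tetrahedral.
For [PtCl3(NH3)]^-: Ligand charges: each chloride is −1; ammonia is neutral. With an overall charge of −1 the platinum centre must be in the +2 oxidation state. Group 10 minus oxidation state 2 gives a d⁸ configuration. A 5d d⁸ ion has a large crystal-field splitting; square planar leaves the high-energy d_{x²−y²} orbital empty and maximises CFSE. → square planar.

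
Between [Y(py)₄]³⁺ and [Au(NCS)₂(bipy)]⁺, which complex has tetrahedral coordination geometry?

[Y(py)₄]³⁺

For [Y(py)₄]³⁺: Summing ligand charges against the +3 overall charge gives an oxidation state of +3 for yttrium. Yttrium is a group-3 element; Y(III) is therefore d⁰. A d⁰ ion has no crystal-field stabilisation preference between square planar and tetrahedral, so four ligands adopt the sterically favoured tetrahedral geometry. → tetrahedral.
For [Au(NCS)₂(bipy)]⁺: Each isothiocyanate is −1; 2,2′-bipyridine is neutral; balancing the +1 overall charge requires Au(III). Gold is a group-11 element; Au(III) is therefore d⁸. A 5d d⁸ ion has a large crystal-field splitting; square planar leaves the high-energy d_{x²−y²} orbital empty and maximises CFSE. → square planar.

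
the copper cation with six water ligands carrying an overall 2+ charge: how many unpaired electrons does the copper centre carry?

Ligand charges: water is neutral. With an overall charge of +2 the copper centre must be in the +2 oxidation state.
Copper is a group-11 element; Cu(II) is therefore d⁹.
In an octahedral field the d⁹ configuration is t₂g⁶e_g³ (only one arrangement possible), giving 1 unpaired electron.

1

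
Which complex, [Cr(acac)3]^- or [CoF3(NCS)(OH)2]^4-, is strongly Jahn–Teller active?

[Cr(acac)3]^-: Summing ligand charges against the −1 overall charge gives an oxidation state of +2 for chromium. Cr sits in group 6, so the d-electron count is 6 − 2 = 4. Acetylacetonate is a weak-field ligand for a first-row metal, so the complex is high-spin. The t₂g³e_g¹ (high-spin) configuration has an unevenly filled e_g set; the Jahn–Teller theorem predicts a tetragonal distortion (typically axial elongation) to lift the degeneracy.
[CoF3(NCS)(OH)2]^4-: Summing ligand charges against the −4 overall charge gives an oxidation state of +2 for cobalt. Cobalt is a group-9 element; Co(II) is therefore d⁷. Fluoride, hydroxide, and isothiocyanate are weak-field ligands for a first-row metal, so the complex is high-spin. The d⁷ configuration leaves the e_g set evenly filled (or empty) — no strong Jahn–Teller driving force.

[Cr(acac)3]^-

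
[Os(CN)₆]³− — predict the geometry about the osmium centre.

Each cyanide is −1; balancing the −3 overall charge requires Os(III).
Group 8 minus oxidation state 3 gives a d⁵ configuration.
With 6 monodentate ligands the coordination number is 6.
Six donors around a single metal centre give an octahedral coordination sphere.

octahedral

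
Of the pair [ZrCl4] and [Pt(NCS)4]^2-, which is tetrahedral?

For [ZrCl4]: Summing ligand charges against the 0 overall charge gives an oxidation state of +4 for zirconium. Zirconium is a group-4 element; Zr(IV) is therefore d⁰. A d⁰ ion has no crystal-field stabilisation preference between square planar and tetrahedral, so four ligands adopt the sterically favoured tetrahedral geometry. → tetrahedral.
For [Pt(NCS)4]^2-: Ligand charges: each isothiocyanate is −1. With an overall charge of −2 the platinum centre must be in the +2 oxidation state. Group 10 minus oxidation state 2 gives a d⁸ configuration. A 5d d⁸ ion has a large crystal-field splitting; square planar leaves the high-energy d_{x²−y²} orbital empty and maximises CFSE. → square planar.

[ZrCl4]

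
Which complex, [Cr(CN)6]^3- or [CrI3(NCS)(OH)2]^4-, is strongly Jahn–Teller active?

[CrI3(NCS)(OH)2]^4-

[Cr(CN)6]^3-: Ligand charges: each cyanide is −1. With an overall charge of −3 the chromium centre must be in the +3 oxidation state. Chromium is a group-6 element; Cr(III) is therefore d³. The d³ configuration leaves the e_g set evenly filled (or empty) — no strong Jahn–Teller driving force.
[CrI3(NCS)(OH)2]^4-: Summing ligand charges against the −4 overall charge gives an oxidation state of +2 for chromium. Chromium is a group-6 element; Cr(II) is therefore d⁴. Hydroxide, iodide, and isothiocyanate are weak-field ligands for a first-row metal, so the complex is high-spin. The t₂g³e_g¹ (high-spin) configuration has an unevenly filled e_g set; the Jahn–Teller theorem predicts a tetragonal distortion (typically axial elongation) to lift the degeneracy.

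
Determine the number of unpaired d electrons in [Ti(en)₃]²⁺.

2

Summing ligand charges against the +2 overall charge gives an oxidation state of +2 for titanium.
Group 4 minus oxidation state 2 gives a d² configuration.
Counting donor atoms: 3×ethylenediamine (bidentate) → 6 donors. Coordination number = 6.
In an octahedral field the d² configuration is t₂g²e_g⁰ (only one arrangement possible), giving 2 unpaired electrons.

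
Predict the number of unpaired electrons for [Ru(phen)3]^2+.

0

Summing ligand charges against the +2 overall charge gives an oxidation state of +2 for ruthenium.
Ru sits in group 8, so the d-electron count is 8 − 2 = 6.
Counting donor atoms: 3×1,10-phenanthroline (bidentate) → 6 donors. Coordination number = 6.
The spin state decides the count: a 4d ion has a large Δₒ and is invariably low-spin.
An octahedral low-spin d⁶ ion is t₂g⁶e_g⁰, giving 0 unpaired electrons.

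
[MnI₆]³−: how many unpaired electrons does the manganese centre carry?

Summing ligand charges against the −3 overall charge gives an oxidation state of +3 for manganese.
Group 7 minus oxidation state 3 gives a d⁴ configuration.
The spin state decides the count: Iodide is a weak-field ligand for a first-row metal, so the complex is high-spin.
An octahedral high-spin d⁴ ion is t₂g³e_g¹, giving 4 unpaired electrons.

4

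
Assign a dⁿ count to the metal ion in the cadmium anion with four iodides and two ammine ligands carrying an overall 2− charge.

Ligand charges: each iodide is −1; ammonia is neutral. With an overall charge of −2 the cadmium centre must be in the +2 oxidation state.
Cd sits in group 12, so the d-electron count is 12 − 2 = 10.

d¹⁰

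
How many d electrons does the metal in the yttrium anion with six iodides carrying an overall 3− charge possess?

Summing ligand charges against the −3 overall charge gives an oxidation state of +3 for yttrium.
Y sits in group 3, so the d-electron count is 3 − 3 = 0.

d0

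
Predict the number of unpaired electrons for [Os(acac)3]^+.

2 unpaired electrons

Each acetylacetonate is −1; balancing the +1 overall charge requires Os(IV).
Osmium is a group-8 element; Os(IV) is therefore d⁴.
Counting donor atoms: 3×acetylacetonate (bidentate) → 6 donors. Coordination number = 6.
The spin state decides the count: a 5d ion has a large Δₒ and is invariably low-spin.
An octahedral low-spin d⁴ ion is t₂g⁴e_g⁰, giving 2 unpaired electrons.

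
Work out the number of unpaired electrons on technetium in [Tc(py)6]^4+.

Summing ligand charges against the +4 overall charge gives an oxidation state of +4 for technetium.
Group 7 minus oxidation state 4 gives a d³ configuration.
In an octahedral field the d³ configuration is t₂g³e_g⁰ (only one arrangement possible), giving 3 unpaired electrons.

3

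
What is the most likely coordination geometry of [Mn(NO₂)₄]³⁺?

Ligand charges: each nitro (N-bound nitrite) is −1. With an overall charge of +3 the manganese centre must be in the +7 oxidation state.
Manganese is a group-7 element; Mn(VII) is therefore d⁰.
Coordination number: 4.
A d⁰ ion has no crystal-field stabilisation preference between square planar and tetrahedral, so four ligands adopt the sterically favoured tetrahedral geometry.

tetrahedral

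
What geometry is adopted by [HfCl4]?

tetrahedral

Each chloride is −1; balancing the 0 overall charge requires Hf(IV).
Hf sits in group 4, so the d-electron count is 4 − 4 = 0.
Coordination number: 4.
A d⁰ ion has no crystal-field stabilisation preference between square planar and tetrahedral, so four ligands adopt the sterically favoured tetrahedral geometry.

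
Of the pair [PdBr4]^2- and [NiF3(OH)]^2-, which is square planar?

For [PdBr4]^2-: Each bromide is −1; balancing the −2 overall charge requires Pd(II). Group 10 minus oxidation state 2 gives a d⁸ configuration. A 4d d⁸ ion has a large crystal-field splitting; square planar leaves the high-energy d_{x²−y²} orbital empty and maximises CFSE. → square planar.
For [NiF3(OH)]^2-: Each fluoride is −1; each hydroxide is −1; balancing the −2 overall charge requires Ni(II). Ni sits in group 10, so the d-electron count is 10 − 2 = 8. Fluoride and hydroxide are weak-field ligands. With weak-field ligands the CFSE gain from square planar is small, so a 3d d⁸ ion takes the sterically preferred tetrahedral geometry. → tetrahedral.

[PdBr4]^2-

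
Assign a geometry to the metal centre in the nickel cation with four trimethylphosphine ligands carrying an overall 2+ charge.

square planar

Ligand charges: trimethylphosphine is neutral. With an overall charge of +2 the nickel centre must be in the +2 oxidation state.
Group 10 minus oxidation state 2 gives a d⁸ configuration.
With 4 monodentate ligands the coordination number is 4.
Trimethylphosphine is a strong-field ligand (high in the spectrochemical series).
A 3d d⁸ ion with strong-field ligands gains enough CFSE to favour square planar over tetrahedral.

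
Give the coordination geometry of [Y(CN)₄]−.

Summing ligand charges against the −1 overall charge gives an oxidation state of +3 for yttrium.
Y sits in group 3, so the d-electron count is 3 − 3 = 0.
With 4 monodentate ligands the coordination number is 4.
A d⁰ ion has no crystal-field stabilisation preference between square planar and tetrahedral, so four ligands adopt the sterically favoured tetrahedral geometry.

tetrahedral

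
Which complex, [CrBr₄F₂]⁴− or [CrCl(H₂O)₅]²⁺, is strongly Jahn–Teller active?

[CrBr₄F₂]⁴−: Summing ligand charges against the −4 overall charge gives an oxidation state of +2 for chromium. Group 6 minus oxidation state 2 gives a d⁴ configuration. Bromide and fluoride are weak-field ligands for a first-row metal, so the complex is high-spin. The t₂g³e_g¹ (high-spin) configuration has an unevenly filled e_g set; the Jahn–Teller theorem predicts a tetragonal distortion (typically axial elongation) to lift the degeneracy.
[CrCl(H₂O)₅]²⁺: Each chloride is −1; water is neutral; balancing the +2 overall charge requires Cr(III). Chromium is a group-6 element; Cr(III) is therefore d³. The d³ configuration leaves the e_g set evenly filled (or empty) — no strong Jahn–Teller driving force.

[CrBr₄F₂]⁴−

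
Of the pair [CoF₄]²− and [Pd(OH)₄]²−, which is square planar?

[Pd(OH)₄]²−

For [CoF₄]²−: Summing ligand charges against the −2 overall charge gives an oxidation state of +2 for cobalt. Co sits in group 9, so the d-electron count is 9 − 2 = 7. For a high-spin 3d d⁷ ion with weak-field ligands the small Δₜ gives little square-planar CFSE advantage, so four ligands adopt the sterically favoured tetrahedral geometry. → tetrahedral.
For [Pd(OH)₄]²−: Ligand charges: each hydroxide is −1. With an overall charge of −2 the palladium centre must be in the +2 oxidation state. Palladium is a group-10 element; Pd(II) is therefore d⁸. A 4d d⁸ ion has a large crystal-field splitting; square planar leaves the high-energy d_{x²−y²} orbital empty and maximises CFSE. → square planar.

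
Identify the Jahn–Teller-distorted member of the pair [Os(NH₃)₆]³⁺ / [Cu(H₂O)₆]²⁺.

[Os(NH₃)₆]³⁺: Summing ligand charges against the +3 overall charge gives an oxidation state of +3 for osmium. Osmium is a group-8 element; Os(III) is therefore d⁵. A 5d ion has a large Δₒ and is invariably low-spin. The d⁵ configuration leaves the e_g set evenly filled (or empty) — no strong Jahn–Teller driving force.
[Cu(H₂O)₆]²⁺: Ligand charges: water is neutral. With an overall charge of +2 the copper centre must be in the +2 oxidation state. Group 11 minus oxidation state 2 gives a d⁹ configuration. The t₂g⁶e_g³ configuration has an unevenly filled e_g set; the Jahn–Teller theorem predicts a tetragonal distortion (typically axial elongation) to lift the degeneracy.

[Cu(H₂O)₆]²⁺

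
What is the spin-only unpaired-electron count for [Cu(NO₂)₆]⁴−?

Each nitro (N-bound nitrite) is −1; balancing the −4 overall charge requires Cu(II).
Copper is a group-11 element; Cu(II) is therefore d⁹.
In an octahedral field the d⁹ configuration is t₂g⁶e_g³ (only one arrangement possible), giving 1 unpaired electron.

1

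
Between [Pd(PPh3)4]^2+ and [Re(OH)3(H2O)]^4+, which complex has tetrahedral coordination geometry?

[Re(OH)3(H2O)]^4+

For [Pd(PPh3)4]^2+: Summing ligand charges against the +2 overall charge gives an oxidation state of +2 for palladium. Palladium is a group-10 element; Pd(II) is therefore d⁸. A 4d d⁸ ion has a large crystal-field splitting; square planar leaves the high-energy d_{x²−y²} orbital empty and maximises CFSE. → square planar.
For [Re(OH)3(H2O)]^4+: Summing ligand charges against the +4 overall charge gives an oxidation state of +7 for rhenium. Group 7 minus oxidation state 7 gives a d⁰ configuration. A d⁰ ion has no crystal-field stabilisation preference between square planar and tetrahedral, so four ligands adopt the sterically favoured tetrahedral geometry. → tetrahedral.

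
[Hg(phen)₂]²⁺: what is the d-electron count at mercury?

d¹⁰

1,10-phenanthroline is neutral; balancing the +2 overall charge requires Hg(II).
Mercury is a group-12 element; Hg(II) is therefore d¹⁰.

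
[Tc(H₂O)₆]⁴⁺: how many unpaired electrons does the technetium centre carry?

3 unpaired electrons

Ligand charges: water is neutral. With an overall charge of +4 the technetium centre must be in the +4 oxidation state.
Technetium is a group-7 element; Tc(IV) is therefore d³.
In an octahedral field the d³ configuration is t₂g³e_g⁰ (only one arrangement possible), giving 3 unpaired electrons.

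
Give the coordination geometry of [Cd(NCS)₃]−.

trigonal planar

Summing ligand charges against the −1 overall charge gives an oxidation state of +2 for cadmium.
Cadmium is a group-12 element; Cd(II) is therefore d¹⁰.
With 3 monodentate ligands the coordination number is 3.
Three ligands around a d¹⁰ centre minimise repulsion in a trigonal-planar arrangement.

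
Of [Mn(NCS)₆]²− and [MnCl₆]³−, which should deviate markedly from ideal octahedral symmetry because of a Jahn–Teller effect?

[Mn(NCS)₆]²−: Ligand charges: each isothiocyanate is −1. With an overall charge of −2 the manganese centre must be in the +4 oxidation state. Manganese is a group-7 element; Mn(IV) is therefore d³. The d³ configuration leaves the e_g set evenly filled (or empty) — no strong Jahn–Teller driving force.
[MnCl₆]³−: Each chloride is −1; balancing the −3 overall charge requires Mn(III). Mn sits in group 7, so the d-electron count is 7 − 3 = 4. Chloride is a weak-field ligand for a first-row metal, so the complex is high-spin. The t₂g³e_g¹ (high-spin) configuration has an unevenly filled e_g set; the Jahn–Teller theorem predicts a tetragonal distortion (typically axial elongation) to lift the degeneracy.

[MnCl₆]³−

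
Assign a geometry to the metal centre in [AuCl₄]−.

square planar

Ligand charges: each chloride is −1. With an overall charge of −1 the gold centre must be in the +3 oxidation state.
Gold is a group-11 element; Au(III) is therefore d⁸.
With 4 monodentate ligands the coordination number is 4.
A 5d d⁸ ion has a large crystal-field splitting; square planar leaves the high-energy d_{x²−y²} orbital empty and maximises CFSE.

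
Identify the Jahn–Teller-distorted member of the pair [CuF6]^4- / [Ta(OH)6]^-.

[CuF6]^4-

[CuF6]^4-: Summing ligand charges against the −4 overall charge gives an oxidation state of +2 for copper. Group 11 minus oxidation state 2 gives a d⁹ configuration. The t₂g⁶e_g³ configuration has an unevenly filled e_g set; the Jahn–Teller theorem predicts a tetragonal distortion (typically axial elongation) to lift the degeneracy.
[Ta(OH)6]^-: Each hydroxide is −1; balancing the −1 overall charge requires Ta(V). Group 5 minus oxidation state 5 gives a d⁰ configuration. The d⁰ configuration leaves the e_g set evenly filled (or empty) — no strong Jahn–Teller driving force.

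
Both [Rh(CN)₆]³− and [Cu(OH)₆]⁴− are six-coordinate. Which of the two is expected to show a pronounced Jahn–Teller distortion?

[Cu(OH)₆]⁴−

[Rh(CN)₆]³−: Each cyanide is −1; balancing the −3 overall charge requires Rh(III). Group 9 minus oxidation state 3 gives a d⁶ configuration. A 4d ion has a large Δₒ and is invariably low-spin. The d⁶ configuration leaves the e_g set evenly filled (or empty) — no strong Jahn–Teller driving force.
[Cu(OH)₆]⁴−: Summing ligand charges against the −4 overall charge gives an oxidation state of +2 for copper. Copper is a group-11 element; Cu(II) is therefore d⁹. The t₂g⁶e_g³ configuration has an unevenly filled e_g set; the Jahn–Teller theorem predicts a tetragonal distortion (typically axial elongation) to lift the degeneracy.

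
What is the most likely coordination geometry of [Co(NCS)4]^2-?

tetrahedral

Each isothiocyanate is −1; balancing the −2 overall charge requires Co(II).
Cobalt is a group-9 element; Co(II) is therefore d⁷.
Coordination number: 4.
Isothiocyanate is a weak-field ligand.
For a high-spin 3d d⁷ ion with weak-field ligands the small Δₜ gives little square-planar CFSE advantage, so four ligands adopt the sterically favoured tetrahedral geometry.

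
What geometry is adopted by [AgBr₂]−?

linear

Each bromide is −1; balancing the −1 overall charge requires Ag(I).
Group 11 minus oxidation state 1 gives a d¹⁰ configuration.
Coordination number: 2.
A d¹⁰ ion with only two ligands adopts a linear arrangement (sp hybridisation; no CFSE preference).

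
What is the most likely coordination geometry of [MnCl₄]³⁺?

Summing ligand charges against the +3 overall charge gives an oxidation state of +7 for manganese.
Manganese is a group-7 element; Mn(VII) is therefore d⁰.
With 4 monodentate ligands the coordination number is 4.
A d⁰ ion has no crystal-field stabilisation preference between square planar and tetrahedral, so four ligands adopt the sterically favoured tetrahedral geometry.

tetrahedral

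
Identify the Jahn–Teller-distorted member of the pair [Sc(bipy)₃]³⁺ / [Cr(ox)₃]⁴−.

[Sc(bipy)₃]³⁺: 2,2′-bipyridine is neutral; balancing the +3 overall charge requires Sc(III). Group 3 minus oxidation state 3 gives a d⁰ configuration. The d⁰ configuration leaves the e_g set evenly filled (or empty) — no strong Jahn–Teller driving force.
[Cr(ox)₃]⁴−: Summing ligand charges against the −4 overall charge gives an oxidation state of +2 for chromium. Cr sits in group 6, so the d-electron count is 6 − 2 = 4. Oxalate is a weak-field ligand for a first-row metal, so the complex is high-spin. The t₂g³e_g¹ (high-spin) configuration has an unevenly filled e_g set; the Jahn–Teller theorem predicts a tetragonal distortion (typically axial elongation) to lift the degeneracy.

[Cr(ox)₃]⁴−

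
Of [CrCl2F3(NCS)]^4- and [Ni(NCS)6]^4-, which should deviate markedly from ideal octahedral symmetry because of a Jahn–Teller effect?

[CrCl2F3(NCS)]^4-: Summing ligand charges against the −4 overall charge gives an oxidation state of +2 for chromium. Group 6 minus oxidation state 2 gives a d⁴ configuration. Chloride, fluoride, and isothiocyanate are weak-field ligands for a first-row metal, so the complex is high-spin. The t₂g³e_g¹ (high-spin) configuration has an unevenly filled e_g set; the Jahn–Teller theorem predicts a tetragonal distortion (typically axial elongation) to lift the degeneracy.
[Ni(NCS)6]^4-: Ligand charges: each isothiocyanate is −1. With an overall charge of −4 the nickel centre must be in the +2 oxidation state. Ni sits in group 10, so the d-electron count is 10 − 2 = 8. The d⁸ configuration leaves the e_g set evenly filled (or empty) — no strong Jahn–Teller driving force.

[CrCl2F3(NCS)]^4-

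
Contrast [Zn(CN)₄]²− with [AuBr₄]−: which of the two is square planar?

[AuBr₄]−

For [Zn(CN)₄]²−: Summing ligand charges against the −2 overall charge gives an oxidation state of +2 for zinc. Zn sits in group 12, so the d-electron count is 12 − 2 = 10. A d¹⁰ ion has no crystal-field stabilisation preference between square planar and tetrahedral, so four ligands adopt the sterically favoured tetrahedral geometry. → tetrahedral.
For [AuBr₄]−: Each bromide is −1; balancing the −1 overall charge requires Au(III). Gold is a group-11 element; Au(III) is therefore d⁸. A 5d d⁸ ion has a large crystal-field splitting; square planar leaves the high-energy d_{x²−y²} orbital empty and maximises CFSE. → square planar.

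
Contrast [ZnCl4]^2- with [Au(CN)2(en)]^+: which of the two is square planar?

[Au(CN)2(en)]^+

For [ZnCl4]^2-: Each chloride is −1; balancing the −2 overall charge requires Zn(II). Zn sits in group 12, so the d-electron count is 12 − 2 = 10. A d¹⁰ ion has no crystal-field stabilisation preference between square planar and tetrahedral, so four ligands adopt the sterically favoured tetrahedral geometry. → tetrahedral.
For [Au(CN)2(en)]^+: Each cyanide is −1; ethylenediamine is neutral; balancing the +1 overall charge requires Au(III). Au sits in group 11, so the d-electron count is 11 − 3 = 8. A 5d d⁸ ion has a large crystal-field splitting; square planar leaves the high-energy d_{x²−y²} orbital empty and maximises CFSE. → square planar.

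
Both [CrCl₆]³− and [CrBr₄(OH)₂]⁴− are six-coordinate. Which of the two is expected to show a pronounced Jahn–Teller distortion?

[CrBr₄(OH)₂]⁴−

[CrCl₆]³−: Ligand charges: each chloride is −1. With an overall charge of −3 the chromium centre must be in the +3 oxidation state. Chromium is a group-6 element; Cr(III) is therefore d³. The d³ configuration leaves the e_g set evenly filled (or empty) — no strong Jahn–Teller driving force.
[CrBr₄(OH)₂]⁴−: Ligand charges: each bromide is −1; each hydroxide is −1. With an overall charge of −4 the chromium centre must be in the +2 oxidation state. Group 6 minus oxidation state 2 gives a d⁴ configuration. Bromide and hydroxide are weak-field ligands for a first-row metal, so the complex is high-spin. The t₂g³e_g¹ (high-spin) configuration has an unevenly filled e_g set; the Jahn–Teller theorem predicts a tetragonal distortion (typically axial elongation) to lift the degeneracy.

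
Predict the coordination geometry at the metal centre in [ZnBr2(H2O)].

Summing ligand charges against the 0 overall charge gives an oxidation state of +2 for zinc.
Zinc is a group-12 element; Zn(II) is therefore d¹⁰.
Coordination number: 3.
Three ligands around a d¹⁰ centre minimise repulsion in a trigonal-planar arrangement.

trigonal planar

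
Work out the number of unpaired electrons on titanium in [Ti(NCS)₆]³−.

Ligand charges: each isothiocyanate is −1. With an overall charge of −3 the titanium centre must be in the +3 oxidation state.
Titanium is a group-4 element; Ti(III) is therefore d¹.
In an octahedral field the d¹ configuration is t₂g¹e_g⁰ (only one arrangement possible), giving 1 unpaired electron.

1 unpaired electron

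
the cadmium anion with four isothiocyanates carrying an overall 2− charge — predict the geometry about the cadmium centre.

tetrahedral

Summing ligand charges against the −2 overall charge gives an oxidation state of +2 for cadmium.
Cd sits in group 12, so the d-electron count is 12 − 2 = 10.
Coordination number: 4.
A d¹⁰ ion has no crystal-field stabilisation preference between square planar and tetrahedral, so four ligands adopt the sterically favoured tetrahedral geometry.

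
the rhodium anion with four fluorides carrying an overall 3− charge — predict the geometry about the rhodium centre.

Summing ligand charges against the −3 overall charge gives an oxidation state of +1 for rhodium.
Rhodium is a group-9 element; Rh(I) is therefore d⁸.
Coordination number: 4.
A 4d d⁸ ion has a large crystal-field splitting; square planar leaves the high-energy d_{x²−y²} orbital empty and maximises CFSE.

square planar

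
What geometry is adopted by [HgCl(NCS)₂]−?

trigonal planar

Ligand charges: each chloride is −1; each isothiocyanate is −1. With an overall charge of −1 the mercury centre must be in the +2 oxidation state.
Hg sits in group 12, so the d-electron count is 12 − 2 = 10.
Coordination number: 3.
Three ligands around a d¹⁰ centre minimise repulsion in a trigonal-planar arrangement.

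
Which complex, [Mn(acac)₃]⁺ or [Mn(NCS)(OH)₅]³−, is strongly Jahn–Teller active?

[Mn(NCS)(OH)₅]³−

[Mn(acac)₃]⁺: Ligand charges: each acetylacetonate is −1. With an overall charge of +1 the manganese centre must be in the +4 oxidation state. Mn sits in group 7, so the d-electron count is 7 − 4 = 3. The d³ configuration leaves the e_g set evenly filled (or empty) — no strong Jahn–Teller driving force.
[Mn(NCS)(OH)₅]³−: Each isothiocyanate is −1; each hydroxide is −1; balancing the −3 overall charge requires Mn(III). Group 7 minus oxidation state 3 gives a d⁴ configuration. Hydroxide and isothiocyanate are weak-field ligands for a first-row metal, so the complex is high-spin. The t₂g³e_g¹ (high-spin) configuration has an unevenly filled e_g set; the Jahn–Teller theorem predicts a tetragonal distortion (typically axial elongation) to lift the degeneracy.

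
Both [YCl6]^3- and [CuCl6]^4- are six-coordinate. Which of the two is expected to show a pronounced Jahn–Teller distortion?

[YCl6]^3-: Each chloride is −1; balancing the −3 overall charge requires Y(III). Group 3 minus oxidation state 3 gives a d⁰ configuration. The d⁰ configuration leaves the e_g set evenly filled (or empty) — no strong Jahn–Teller driving force.
[CuCl6]^4-: Ligand charges: each chloride is −1. With an overall charge of −4 the copper centre must be in the +2 oxidation state. Copper is a group-11 element; Cu(II) is therefore d⁹. The t₂g⁶e_g³ configuration has an unevenly filled e_g set; the Jahn–Teller theorem predicts a tetragonal distortion (typically axial elongation) to lift the degeneracy.

[CuCl6]^4-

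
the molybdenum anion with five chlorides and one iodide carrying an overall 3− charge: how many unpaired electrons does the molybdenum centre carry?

3

Ligand charges: each chloride is −1; each iodide is −1. With an overall charge of −3 the molybdenum centre must be in the +3 oxidation state.
Group 6 minus oxidation state 3 gives a d³ configuration.
In an octahedral field the d³ configuration is t₂g³e_g⁰ (only one arrangement possible), giving 3 unpaired electrons.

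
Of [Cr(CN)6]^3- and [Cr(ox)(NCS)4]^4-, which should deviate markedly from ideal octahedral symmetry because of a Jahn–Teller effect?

[Cr(CN)6]^3-: Ligand charges: each cyanide is −1. With an overall charge of −3 the chromium centre must be in the +3 oxidation state. Cr sits in group 6, so the d-electron count is 6 − 3 = 3. The d³ configuration leaves the e_g set evenly filled (or empty) — no strong Jahn–Teller driving force.
[Cr(ox)(NCS)4]^4-: Ligand charges: each oxalate is −2; each isothiocyanate is −1. With an overall charge of −4 the chromium centre must be in the +2 oxidation state. Group 6 minus oxidation state 2 gives a d⁴ configuration. Isothiocyanate and oxalate are weak-field ligands for a first-row metal, so the complex is high-spin. The t₂g³e_g¹ (high-spin) configuration has an unevenly filled e_g set; the Jahn–Teller theorem predicts a tetragonal distortion (typically axial elongation) to lift the degeneracy.

[Cr(ox)(NCS)4]^4-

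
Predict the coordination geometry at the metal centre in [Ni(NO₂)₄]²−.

square planar

Summing ligand charges against the −2 overall charge gives an oxidation state of +2 for nickel.
Ni sits in group 10, so the d-electron count is 10 − 2 = 8.
With 4 monodentate ligands the coordination number is 4.
Nitro (N-bound nitrite) is a strong-field ligand (high in the spectrochemical series).
A 3d d⁸ ion with strong-field ligands gains enough CFSE to favour square planar over tetrahedral.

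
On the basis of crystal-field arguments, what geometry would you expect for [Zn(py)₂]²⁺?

linear

Summing ligand charges against the +2 overall charge gives an oxidation state of +2 for zinc.
Group 12 minus oxidation state 2 gives a d¹⁰ configuration.
Coordination number: 2.
A d¹⁰ ion with only two ligands adopts a linear arrangement (sp hybridisation; no CFSE preference).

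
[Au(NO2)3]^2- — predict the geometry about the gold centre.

Each nitro (N-bound nitrite) is −1; balancing the −2 overall charge requires Au(I).
Group 11 minus oxidation state 1 gives a d¹⁰ configuration.
With 3 monodentate ligands the coordination number is 3.
Three ligands around a d¹⁰ centre minimise repulsion in a trigonal-planar arrangement.

trigonal planar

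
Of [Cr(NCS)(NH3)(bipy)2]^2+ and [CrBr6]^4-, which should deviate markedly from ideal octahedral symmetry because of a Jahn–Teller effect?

[Cr(NCS)(NH3)(bipy)2]^2+: Each isothiocyanate is −1; ammonia is neutral; 2,2′-bipyridine is neutral; balancing the +2 overall charge requires Cr(III). Chromium is a group-6 element; Cr(III) is therefore d³. The d³ configuration leaves the e_g set evenly filled (or empty) — no strong Jahn–Teller driving force.
[CrBr6]^4-: Summing ligand charges against the −4 overall charge gives an oxidation state of +2 for chromium. Chromium is a group-6 element; Cr(II) is therefore d⁴. Bromide is a weak-field ligand for a first-row metal, so the complex is high-spin. The t₂g³e_g¹ (high-spin) configuration has an unevenly filled e_g set; the Jahn–Teller theorem predicts a tetragonal distortion (typically axial elongation) to lift the degeneracy.

[CrBr6]^4-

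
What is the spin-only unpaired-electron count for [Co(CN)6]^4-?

1

Summing ligand charges against the −4 overall charge gives an oxidation state of +2 for cobalt.
Group 9 minus oxidation state 2 gives a d⁷ configuration.
The spin state decides the count: Cyanide is a strong-field ligand (high in the spectrochemical series) for a first-row metal, so the complex is low-spin.
An octahedral low-spin d⁷ ion is t₂g⁶e_g¹, giving 1 unpaired electron.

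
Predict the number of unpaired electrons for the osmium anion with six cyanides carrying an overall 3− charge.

1 unpaired electron

Ligand charges: each cyanide is −1. With an overall charge of −3 the osmium centre must be in the +3 oxidation state.
Os sits in group 8, so the d-electron count is 8 − 3 = 5.
The spin state decides the count: a 5d ion has a large Δₒ and is invariably low-spin.
An octahedral low-spin d⁵ ion is t₂g⁵e_g⁰, giving 1 unpaired electron.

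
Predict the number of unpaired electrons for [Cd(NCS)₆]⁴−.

Each isothiocyanate is −1; balancing the −4 overall charge requires Cd(II).
Group 12 minus oxidation state 2 gives a d¹⁰ configuration.
In an octahedral field the d¹⁰ configuration is t₂g⁶e_g⁴, giving 0 unpaired electrons.

0 unpaired electrons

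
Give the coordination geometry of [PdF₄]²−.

square planar

Each fluoride is −1; balancing the −2 overall charge requires Pd(II).
Group 10 minus oxidation state 2 gives a d⁸ configuration.
With 4 monodentate ligands the coordination number is 4.
A 4d d⁸ ion has a large crystal-field splitting; square planar leaves the high-energy d_{x²−y²} orbital empty and maximises CFSE.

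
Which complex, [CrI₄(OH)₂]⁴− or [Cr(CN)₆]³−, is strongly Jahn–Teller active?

[CrI₄(OH)₂]⁴−

[CrI₄(OH)₂]⁴−: Summing ligand charges against the −4 overall charge gives an oxidation state of +2 for chromium. Cr sits in group 6, so the d-electron count is 6 − 2 = 4. Hydroxide and iodide are weak-field ligands for a first-row metal, so the complex is high-spin. The t₂g³e_g¹ (high-spin) configuration has an unevenly filled e_g set; the Jahn–Teller theorem predicts a tetragonal distortion (typically axial elongation) to lift the degeneracy.
[Cr(CN)₆]³−: Summing ligand charges against the −3 overall charge gives an oxidation state of +3 for chromium. Group 6 minus oxidation state 3 gives a d³ configuration. The d³ configuration leaves the e_g set evenly filled (or empty) — no strong Jahn–Teller driving force.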